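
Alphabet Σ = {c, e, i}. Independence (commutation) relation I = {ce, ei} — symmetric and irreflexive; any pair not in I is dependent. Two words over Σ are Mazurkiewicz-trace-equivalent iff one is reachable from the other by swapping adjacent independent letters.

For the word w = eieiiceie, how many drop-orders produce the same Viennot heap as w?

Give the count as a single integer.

drop 0:e onto floor
drop 1:i onto floor
drop 2:e onto {0:e}
drop 3:i onto {1:i}
drop 4:i onto {3:i}
drop 5:c onto {4:i}
drop 6:e onto {2:e}
drop 7:i onto {5:c}
drop 8:e onto {6:e}
ground layer = {0:e, 1:i}
drop-orders for the pieces not yet dropped (sum over which currently-grounded one goes next):
  1 to go: {7} 1  {8} 1
  2 to go: {5,7} 1  {6,8} 1  {7,8} 2
  3 to go: {2,6,8} 1  {4,5,7} 1  {5,7,8} 3  {6,7,8} 3
  4 to go: {0,2,6,8} 1  {2,6,7,8} 4  {3,4,5,7} 1  {4,5,7,8} 4  {5,6,7,8} 6
  5 to go: {0,2,6,7,8} 5  {1,3,4,5,7} 1  {2,5,6,7,8} 10  {3,4,5,7,8} 5  {4,5,6,7,8} 10
  6 to go: {0,2,5,6,7,8} 15  {1,3,4,5,7,8} 6  {2,4,5,6,7,8} 20  {3,4,5,6,7,8} 15
  7 to go: {0,2,4,5,6,7,8} 35  {1,3,4,5,6,7,8} 21  {2,3,4,5,6,7,8} 35
  if 0:e drops first: 56 orders
  if 1:i drops first: 70 orders
heap linearizations: 126

126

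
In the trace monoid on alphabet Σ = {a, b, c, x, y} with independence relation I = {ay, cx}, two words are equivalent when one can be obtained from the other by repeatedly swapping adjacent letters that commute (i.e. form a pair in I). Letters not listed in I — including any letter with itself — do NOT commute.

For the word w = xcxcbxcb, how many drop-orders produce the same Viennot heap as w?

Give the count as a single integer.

12

piece 0:x — minimal
piece 1:c — minimal
piece 2:x rests on {0:x}
piece 3:c rests on {1:c}
piece 4:b rests on {2:x, 3:c}
piece 5:x rests on {4:b}
piece 6:c rests on {4:b}
piece 7:b rests on {5:x, 6:c}
minimal pieces: {0:x, 1:c}
ways to finish when only these pieces remain (= sum over removing one remaining piece with nothing left below it):
  1 left: {7}→1
  2 left: {5,7}→1  {6,7}→1
  3 left: {5,6,7}→2
  4 left: {4,5,6,7}→2
  5 left: {2,4,5,6,7}→2  {3,4,5,6,7}→2
  6 left: {0,2,4,5,6,7}→2  {1,3,4,5,6,7}→2  {2,3,4,5,6,7}→4
  placing 0:x first → 6 extensions
  placing 1:c first → 6 extensions
total linear extensions = 12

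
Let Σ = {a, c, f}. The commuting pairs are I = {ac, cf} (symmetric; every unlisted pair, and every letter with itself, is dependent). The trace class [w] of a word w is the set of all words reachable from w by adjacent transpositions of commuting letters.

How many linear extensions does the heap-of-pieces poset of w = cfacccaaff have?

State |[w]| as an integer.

piece 0:c — minimal
piece 1:f — minimal
piece 2:a rests on {1:f}
piece 3:c rests on {0:c}
piece 4:c rests on {3:c}
piece 5:c rests on {4:c}
piece 6:a rests on {2:a}
piece 7:a rests on {6:a}
piece 8:f rests on {7:a}
piece 9:f rests on {8:f}
minimal pieces: {0:c, 1:f}
ways to finish when only these pieces remain (= sum over removing one remaining piece with nothing left below it):
  1 left: {5}→1  {9}→1
  2 left: {4,5}→1  {5,9}→2  {8,9}→1
  3 left: {3,4,5}→1  {4,5,9}→3  {5,8,9}→3  {7,8,9}→1
  4 left: {0,3,4,5}→1  {3,4,5,9}→4  {4,5,8,9}→6  {5,7,8,9}→4  {6,7,8,9}→1
  5 left: {0,3,4,5,9}→5  {2,6,7,8,9}→1  {3,4,5,8,9}→10  {4,5,7,8,9}→10  {5,6,7,8,9}→5
  6 left: {0,3,4,5,8,9}→15  {1,2,6,7,8,9}→1  {2,5,6,7,8,9}→6  {3,4,5,7,8,9}→20  {4,5,6,7,8,9}→15
  7 left: {0,3,4,5,7,8,9}→35  {1,2,5,6,7,8,9}→7  {2,4,5,6,7,8,9}→21  {3,4,5,6,7,8,9}→35
  8 left: {0,3,4,5,6,7,8,9}→70  {1,2,4,5,6,7,8,9}→28  {2,3,4,5,6,7,8,9}→56
  placing 0:c first → 84 extensions
  placing 1:f first → 126 extensions
total linear extensions = 210

210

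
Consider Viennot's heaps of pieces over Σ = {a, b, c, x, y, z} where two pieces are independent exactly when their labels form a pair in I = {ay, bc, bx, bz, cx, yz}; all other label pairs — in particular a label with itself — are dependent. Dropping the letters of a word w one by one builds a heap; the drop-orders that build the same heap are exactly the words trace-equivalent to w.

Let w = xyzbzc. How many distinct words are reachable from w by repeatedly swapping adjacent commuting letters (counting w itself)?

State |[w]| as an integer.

drop 0:x onto floor
drop 1:y onto {0:x}
drop 2:z onto {0:x}
drop 3:b onto {1:y}
drop 4:z onto {2:z}
drop 5:c onto {1:y, 4:z}
ground layer = {0:x}
drop-orders for the pieces not yet dropped (sum over which currently-grounded one goes next):
  1 to go: {3} 1  {5} 1
  2 to go: {3,5} 2  {4,5} 1
  3 to go: {1,3,5} 2  {2,4,5} 1  {3,4,5} 3
  4 to go: {1,3,4,5} 5  {2,3,4,5} 4
  if 0:x drops first: 9 orders

9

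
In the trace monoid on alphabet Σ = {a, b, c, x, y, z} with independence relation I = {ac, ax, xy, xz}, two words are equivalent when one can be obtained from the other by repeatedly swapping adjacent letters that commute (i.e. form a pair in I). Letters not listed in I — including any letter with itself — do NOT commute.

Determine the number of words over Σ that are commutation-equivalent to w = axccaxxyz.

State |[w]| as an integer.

piece 0:a — minimal
piece 1:x — minimal
piece 2:c rests on {1:x}
piece 3:c rests on {2:c}
piece 4:a rests on {0:a}
piece 5:x rests on {3:c}
piece 6:x rests on {5:x}
piece 7:y rests on {3:c, 4:a}
piece 8:z rests on {7:y}
minimal pieces: {0:a, 1:x}
ways to finish when only these pieces remain (= sum over removing one remaining piece with nothing left below it):
  1 left: {6}→1  {8}→1
  2 left: {5,6}→1  {6,8}→2  {7,8}→1
  3 left: {4,7,8}→1  {5,6,8}→3  {6,7,8}→3
  4 left: {0,4,7,8}→1  {4,6,7,8}→4  {5,6,7,8}→6
  5 left: {0,4,6,7,8}→5  {3,5,6,7,8}→6  {4,5,6,7,8}→10
  6 left: {0,4,5,6,7,8}→15  {2,3,5,6,7,8}→6  {3,4,5,6,7,8}→16
  7 left: {0,3,4,5,6,7,8}→31  {1,2,3,5,6,7,8}→6  {2,3,4,5,6,7,8}→22
  placing 0:a first → 28 extensions
  placing 1:x first → 53 extensions
total linear extensions = 81

81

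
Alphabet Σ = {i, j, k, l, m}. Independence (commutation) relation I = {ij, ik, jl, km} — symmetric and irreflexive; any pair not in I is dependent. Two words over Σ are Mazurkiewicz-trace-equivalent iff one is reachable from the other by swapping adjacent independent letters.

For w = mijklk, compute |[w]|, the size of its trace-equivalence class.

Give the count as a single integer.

3

0(m) covers ∅
1(i) covers 0:m
2(j) covers 0:m
3(k) covers 2:j
4(l) covers 1:i, 3:k
5(k) covers 4:l
floor of heap: 0:m
completions by unplaced set U, small U first (add the entries for U minus each lowest piece of U):
  |U|=1: {5}:1
  |U|=2: {4,5}:1
  |U|=3: {1,4,5}:1  {3,4,5}:1
  |U|=4: {1,3,4,5}:2  {2,3,4,5}:1
  start at 0(m): 3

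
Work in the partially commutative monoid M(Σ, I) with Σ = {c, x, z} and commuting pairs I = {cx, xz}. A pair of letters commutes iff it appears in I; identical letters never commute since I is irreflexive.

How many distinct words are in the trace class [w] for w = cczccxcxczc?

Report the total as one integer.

55

drop 0:c onto floor
drop 1:c onto {0:c}
drop 2:z onto {1:c}
drop 3:c onto {2:z}
drop 4:c onto {3:c}
drop 5:x onto floor
drop 6:c onto {4:c}
drop 7:x onto {5:x}
drop 8:c onto {6:c}
drop 9:z onto {8:c}
drop 10:c onto {9:z}
ground layer = {0:c, 5:x}
drop-orders for the pieces not yet dropped (sum over which currently-grounded one goes next):
  1 to go: {7} 1  {10} 1
  2 to go: {5,7} 1  {7,10} 2  {9,10} 1
  3 to go: {5,7,10} 3  {7,9,10} 3  {8,9,10} 1
  4 to go: {5,7,9,10} 6  {6,8,9,10} 1  {7,8,9,10} 4
  5 to go: {4,6,8,9,10} 1  {5,7,8,9,10} 10  {6,7,8,9,10} 5
  6 to go: {3,4,6,8,9,10} 1  {4,6,7,8,9,10} 6  {5,6,7,8,9,10} 15
  7 to go: {2,3,4,6,8,9,10} 1  {3,4,6,7,8,9,10} 7  {4,5,6,7,8,9,10} 21
  8 to go: {1,2,3,4,6,8,9,10} 1  {2,3,4,6,7,8,9,10} 8  {3,4,5,6,7,8,9,10} 28
  9 to go: {0,1,2,3,4,6,8,9,10} 1  {1,2,3,4,6,7,8,9,10} 9  {2,3,4,5,6,7,8,9,10} 36
  if 0:c drops first: 45 orders
  if 5:x drops first: 10 orders
heap linearizations: 55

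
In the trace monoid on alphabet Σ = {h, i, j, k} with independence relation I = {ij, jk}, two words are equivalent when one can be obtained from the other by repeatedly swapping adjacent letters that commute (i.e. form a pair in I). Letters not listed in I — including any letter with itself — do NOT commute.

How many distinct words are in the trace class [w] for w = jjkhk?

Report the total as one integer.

3

0(j) covers ∅
1(j) covers 0:j
2(k) covers ∅
3(h) covers 1:j, 2:k
4(k) covers 3:h
floor of heap: 0:j, 2:k
completions by unplaced set U, small U first (add the entries for U minus each lowest piece of U):
  |U|=1: {4}:1
  |U|=2: {3,4}:1
  |U|=3: {1,3,4}:1  {2,3,4}:1
  start at 0(j): 2
  start at 2(k): 1
sum over floor = 3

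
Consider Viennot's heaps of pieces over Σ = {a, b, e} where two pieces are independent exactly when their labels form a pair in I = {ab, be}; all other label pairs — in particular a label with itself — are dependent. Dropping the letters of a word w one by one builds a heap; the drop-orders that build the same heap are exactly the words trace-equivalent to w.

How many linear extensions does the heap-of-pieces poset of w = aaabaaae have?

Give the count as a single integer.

piece 0:a — minimal
piece 1:a rests on {0:a}
piece 2:a rests on {1:a}
piece 3:b — minimal
piece 4:a rests on {2:a}
piece 5:a rests on {4:a}
piece 6:a rests on {5:a}
piece 7:e rests on {6:a}
minimal pieces: {0:a, 3:b}
ways to finish when only these pieces remain (= sum over removing one remaining piece with nothing left below it):
  1 left: {3}→1  {7}→1
  2 left: {3,7}→2  {6,7}→1
  3 left: {3,6,7}→3  {5,6,7}→1
  4 left: {3,5,6,7}→4  {4,5,6,7}→1
  5 left: {2,4,5,6,7}→1  {3,4,5,6,7}→5
  6 left: {1,2,4,5,6,7}→1  {2,3,4,5,6,7}→6
  placing 0:a first → 7 extensions
  placing 3:b first → 1 extensions
total linear extensions = 8

8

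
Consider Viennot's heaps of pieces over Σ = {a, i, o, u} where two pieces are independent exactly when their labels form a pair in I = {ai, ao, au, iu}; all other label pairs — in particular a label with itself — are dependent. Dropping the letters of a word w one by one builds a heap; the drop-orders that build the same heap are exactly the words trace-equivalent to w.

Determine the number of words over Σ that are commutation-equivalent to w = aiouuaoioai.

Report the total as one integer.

drop 0:a onto floor
drop 1:i onto floor
drop 2:o onto {1:i}
drop 3:u onto {2:o}
drop 4:u onto {3:u}
drop 5:a onto {0:a}
drop 6:o onto {4:u}
drop 7:i onto {6:o}
drop 8:o onto {7:i}
drop 9:a onto {5:a}
drop 10:i onto {8:o}
ground layer = {0:a, 1:i}
drop-orders for the pieces not yet dropped (sum over which currently-grounded one goes next):
  1 to go: {9} 1  {10} 1
  2 to go: {5,9} 1  {8,10} 1  {9,10} 2
  3 to go: {0,5,9} 1  {5,9,10} 3  {7,8,10} 1  {8,9,10} 3
  4 to go: {0,5,9,10} 4  {5,8,9,10} 6  {6,7,8,10} 1  {7,8,9,10} 4
  5 to go: {0,5,8,9,10} 10  {4,6,7,8,10} 1  {5,7,8,9,10} 10  {6,7,8,9,10} 5
  6 to go: {0,5,7,8,9,10} 20  {3,4,6,7,8,10} 1  {4,6,7,8,9,10} 6  {5,6,7,8,9,10} 15
  7 to go: {0,5,6,7,8,9,10} 35  {2,3,4,6,7,8,10} 1  {3,4,6,7,8,9,10} 7  {4,5,6,7,8,9,10} 21
  8 to go: {0,4,5,6,7,8,9,10} 56  {1,2,3,4,6,7,8,10} 1  {2,3,4,6,7,8,9,10} 8  {3,4,5,6,7,8,9,10} 28
  9 to go: {0,3,4,5,6,7,8,9,10} 84  {1,2,3,4,6,7,8,9,10} 9  {2,3,4,5,6,7,8,9,10} 36
  if 0:a drops first: 45 orders
  if 1:i drops first: 120 orders
heap linearizations: 165

165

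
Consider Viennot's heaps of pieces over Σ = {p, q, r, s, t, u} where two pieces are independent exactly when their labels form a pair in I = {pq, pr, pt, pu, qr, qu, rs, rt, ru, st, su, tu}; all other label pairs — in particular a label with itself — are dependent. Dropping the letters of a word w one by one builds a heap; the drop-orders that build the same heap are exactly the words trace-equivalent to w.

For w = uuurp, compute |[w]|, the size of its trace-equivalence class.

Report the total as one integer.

20

#0=u has no predecessor
#1=u depends on [0:u]
#2=u depends on [1:u]
#3=r has no predecessor
#4=p has no predecessor
sources: [0:u, 3:r, 4:p]
N(rest) = Σ N(rest − s) over sources s of rest; N(one piece) = 1:
  size 1 → [2]=1  [3]=1  [4]=1
  size 2 → [1,2]=1  [2,3]=2  [2,4]=2  [3,4]=2
  size 3 → [0,1,2]=1  [1,2,3]=3  [1,2,4]=3  [2,3,4]=6
  first=0(u) contributes 12
  first=3(r) contributes 4
  first=4(p) contributes 4
|[w]| = 20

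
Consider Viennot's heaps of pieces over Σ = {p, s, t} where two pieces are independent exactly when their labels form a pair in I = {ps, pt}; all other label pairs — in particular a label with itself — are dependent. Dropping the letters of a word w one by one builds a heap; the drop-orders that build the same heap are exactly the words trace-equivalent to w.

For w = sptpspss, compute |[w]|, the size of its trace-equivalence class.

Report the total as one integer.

56

0(s) covers ∅
1(p) covers ∅
2(t) covers 0:s
3(p) covers 1:p
4(s) covers 2:t
5(p) covers 3:p
6(s) covers 4:s
7(s) covers 6:s
floor of heap: 0:s, 1:p
completions by unplaced set U, small U first (add the entries for U minus each lowest piece of U):
  |U|=1: {5}:1  {7}:1
  |U|=2: {3,5}:1  {5,7}:2  {6,7}:1
  |U|=3: {1,3,5}:1  {3,5,7}:3  {4,6,7}:1  {5,6,7}:3
  |U|=4: {1,3,5,7}:4  {2,4,6,7}:1  {3,5,6,7}:6  {4,5,6,7}:4
  |U|=5: {0,2,4,6,7}:1  {1,3,5,6,7}:10  {2,4,5,6,7}:5  {3,4,5,6,7}:10
  |U|=6: {0,2,4,5,6,7}:6  {1,3,4,5,6,7}:20  {2,3,4,5,6,7}:15
  start at 0(s): 35
  start at 1(p): 21
sum over floor = 56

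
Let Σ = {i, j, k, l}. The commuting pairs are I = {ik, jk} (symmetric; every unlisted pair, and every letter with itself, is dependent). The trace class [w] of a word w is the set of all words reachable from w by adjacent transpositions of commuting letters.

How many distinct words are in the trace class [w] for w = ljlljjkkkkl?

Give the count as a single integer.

0(l) covers ∅
1(j) covers 0:l
2(l) covers 1:j
3(l) covers 2:l
4(j) covers 3:l
5(j) covers 4:j
6(k) covers 3:l
7(k) covers 6:k
8(k) covers 7:k
9(k) covers 8:k
10(l) covers 5:j, 9:k
floor of heap: 0:l
completions by unplaced set U, small U first (add the entries for U minus each lowest piece of U):
  |U|=1: {10}:1
  |U|=2: {5,10}:1  {9,10}:1
  |U|=3: {4,5,10}:1  {5,9,10}:2  {8,9,10}:1
  |U|=4: {4,5,9,10}:3  {5,8,9,10}:3  {7,8,9,10}:1
  |U|=5: {4,5,8,9,10}:6  {5,7,8,9,10}:4  {6,7,8,9,10}:1
  |U|=6: {4,5,7,8,9,10}:10  {5,6,7,8,9,10}:5
  |U|=7: {4,5,6,7,8,9,10}:15
  |U|=8: {3,4,5,6,7,8,9,10}:15
  |U|=9: {2,3,4,5,6,7,8,9,10}:15
  start at 0(l): 15

15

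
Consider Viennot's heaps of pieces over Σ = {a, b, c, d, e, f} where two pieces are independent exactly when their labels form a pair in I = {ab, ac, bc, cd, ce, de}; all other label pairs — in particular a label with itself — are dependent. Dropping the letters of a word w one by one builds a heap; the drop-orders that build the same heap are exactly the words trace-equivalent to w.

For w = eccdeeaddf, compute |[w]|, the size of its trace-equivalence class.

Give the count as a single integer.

piece 0:e — minimal
piece 1:c — minimal
piece 2:c rests on {1:c}
piece 3:d — minimal
piece 4:e rests on {0:e}
piece 5:e rests on {4:e}
piece 6:a rests on {3:d, 5:e}
piece 7:d rests on {6:a}
piece 8:d rests on {7:d}
piece 9:f rests on {2:c, 8:d}
minimal pieces: {0:e, 1:c, 3:d}
ways to finish when only these pieces remain (= sum over removing one remaining piece with nothing left below it):
  1 left: {9}→1
  2 left: {2,9}→1  {8,9}→1
  3 left: {1,2,9}→1  {2,8,9}→2  {7,8,9}→1
  4 left: {1,2,8,9}→3  {2,7,8,9}→3  {6,7,8,9}→1
  5 left: {1,2,7,8,9}→6  {2,6,7,8,9}→4  {3,6,7,8,9}→1  {5,6,7,8,9}→1
  6 left: {1,2,6,7,8,9}→10  {2,3,6,7,8,9}→5  {2,5,6,7,8,9}→5  {3,5,6,7,8,9}→2  {4,5,6,7,8,9}→1
  7 left: {0,4,5,6,7,8,9}→1  {1,2,3,6,7,8,9}→15  {1,2,5,6,7,8,9}→15  {2,3,5,6,7,8,9}→12  {2,4,5,6,7,8,9}→6  {3,4,5,6,7,8,9}→3
  8 left: {0,2,4,5,6,7,8,9}→7  {0,3,4,5,6,7,8,9}→4  {1,2,3,5,6,7,8,9}→42  {1,2,4,5,6,7,8,9}→21  {2,3,4,5,6,7,8,9}→21
  placing 0:e first → 84 extensions
  placing 1:c first → 32 extensions
  placing 3:d first → 28 extensions
total linear extensions = 144

144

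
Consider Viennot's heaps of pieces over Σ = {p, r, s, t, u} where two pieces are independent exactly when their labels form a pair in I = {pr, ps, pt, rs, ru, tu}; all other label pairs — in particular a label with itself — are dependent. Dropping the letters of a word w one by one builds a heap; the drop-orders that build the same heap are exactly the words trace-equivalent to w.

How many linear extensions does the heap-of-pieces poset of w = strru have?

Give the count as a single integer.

0(s) covers ∅
1(t) covers 0:s
2(r) covers 1:t
3(r) covers 2:r
4(u) covers 0:s
floor of heap: 0:s
completions by unplaced set U, small U first (add the entries for U minus each lowest piece of U):
  |U|=1: {3}:1  {4}:1
  |U|=2: {2,3}:1  {3,4}:2
  |U|=3: {1,2,3}:1  {2,3,4}:3
  start at 0(s): 4

4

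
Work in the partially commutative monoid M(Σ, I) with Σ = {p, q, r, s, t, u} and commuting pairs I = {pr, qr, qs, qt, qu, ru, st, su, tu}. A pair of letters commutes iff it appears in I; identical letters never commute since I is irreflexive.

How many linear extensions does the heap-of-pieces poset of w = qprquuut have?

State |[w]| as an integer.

100

drop 0:q onto floor
drop 1:p onto {0:q}
drop 2:r onto floor
drop 3:q onto {1:p}
drop 4:u onto {1:p}
drop 5:u onto {4:u}
drop 6:u onto {5:u}
drop 7:t onto {1:p, 2:r}
ground layer = {0:q, 2:r}
drop-orders for the pieces not yet dropped (sum over which currently-grounded one goes next):
  1 to go: {3} 1  {6} 1  {7} 1
  2 to go: {2,7} 1  {3,6} 2  {3,7} 2  {5,6} 1  {6,7} 2
  3 to go: {2,3,7} 3  {2,6,7} 3  {3,5,6} 3  {3,6,7} 6  {4,5,6} 1  {5,6,7} 3
  4 to go: {2,3,6,7} 12  {2,5,6,7} 6  {3,4,5,6} 4  {3,5,6,7} 12  {4,5,6,7} 4
  5 to go: {2,3,5,6,7} 30  {2,4,5,6,7} 10  {3,4,5,6,7} 20
  6 to go: {1,3,4,5,6,7} 20  {2,3,4,5,6,7} 60
  if 0:q drops first: 80 orders
  if 2:r drops first: 20 orders
heap linearizations: 100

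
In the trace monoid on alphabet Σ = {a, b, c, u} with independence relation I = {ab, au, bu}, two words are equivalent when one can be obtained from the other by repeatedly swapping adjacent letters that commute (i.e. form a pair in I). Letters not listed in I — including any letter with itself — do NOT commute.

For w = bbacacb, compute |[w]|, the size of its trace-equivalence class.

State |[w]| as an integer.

3

#0=b has no predecessor
#1=b depends on [0:b]
#2=a has no predecessor
#3=c depends on [1:b, 2:a]
#4=a depends on [3:c]
#5=c depends on [4:a]
#6=b depends on [5:c]
sources: [0:b, 2:a]
N(rest) = Σ N(rest − s) over sources s of rest; N(one piece) = 1:
  size 1 → [6]=1
  size 2 → [5,6]=1
  size 3 → [4,5,6]=1
  size 4 → [3,4,5,6]=1
  size 5 → [1,3,4,5,6]=1  [2,3,4,5,6]=1
  first=0(b) contributes 2
  first=2(a) contributes 1
|[w]| = 3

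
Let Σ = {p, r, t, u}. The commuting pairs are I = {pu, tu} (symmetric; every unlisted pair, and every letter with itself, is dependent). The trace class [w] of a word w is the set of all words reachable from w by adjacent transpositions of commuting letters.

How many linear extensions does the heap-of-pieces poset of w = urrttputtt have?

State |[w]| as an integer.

7

piece 0:u — minimal
piece 1:r rests on {0:u}
piece 2:r rests on {1:r}
piece 3:t rests on {2:r}
piece 4:t rests on {3:t}
piece 5:p rests on {4:t}
piece 6:u rests on {2:r}
piece 7:t rests on {5:p}
piece 8:t rests on {7:t}
piece 9:t rests on {8:t}
minimal pieces: {0:u}
ways to finish when only these pieces remain (= sum over removing one remaining piece with nothing left below it):
  1 left: {6}→1  {9}→1
  2 left: {6,9}→2  {8,9}→1
  3 left: {6,8,9}→3  {7,8,9}→1
  4 left: {5,7,8,9}→1  {6,7,8,9}→4
  5 left: {4,5,7,8,9}→1  {5,6,7,8,9}→5
  6 left: {3,4,5,7,8,9}→1  {4,5,6,7,8,9}→6
  7 left: {3,4,5,6,7,8,9}→7
  8 left: {2,3,4,5,6,7,8,9}→7
  placing 0:u first → 7 extensions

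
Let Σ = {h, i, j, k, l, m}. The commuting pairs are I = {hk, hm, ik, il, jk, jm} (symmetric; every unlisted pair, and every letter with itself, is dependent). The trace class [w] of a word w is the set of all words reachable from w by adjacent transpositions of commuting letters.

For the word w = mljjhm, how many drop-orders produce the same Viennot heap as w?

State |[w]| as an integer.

#0=m has no predecessor
#1=l depends on [0:m]
#2=j depends on [1:l]
#3=j depends on [2:j]
#4=h depends on [3:j]
#5=m depends on [1:l]
sources: [0:m]
N(rest) = Σ N(rest − s) over sources s of rest; N(one piece) = 1:
  size 1 → [4]=1  [5]=1
  size 2 → [3,4]=1  [4,5]=2
  size 3 → [2,3,4]=1  [3,4,5]=3
  size 4 → [2,3,4,5]=4
  first=0(m) contributes 4

4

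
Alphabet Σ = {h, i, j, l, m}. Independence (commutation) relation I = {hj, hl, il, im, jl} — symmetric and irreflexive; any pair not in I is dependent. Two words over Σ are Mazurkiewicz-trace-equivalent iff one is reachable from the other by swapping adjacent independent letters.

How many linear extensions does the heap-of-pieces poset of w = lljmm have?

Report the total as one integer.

3

#0=l has no predecessor
#1=l depends on [0:l]
#2=j has no predecessor
#3=m depends on [1:l, 2:j]
#4=m depends on [3:m]
sources: [0:l, 2:j]
N(rest) = Σ N(rest − s) over sources s of rest; N(one piece) = 1:
  size 1 → [4]=1
  size 2 → [3,4]=1
  size 3 → [1,3,4]=1  [2,3,4]=1
  first=0(l) contributes 2
  first=2(j) contributes 1
|[w]| = 3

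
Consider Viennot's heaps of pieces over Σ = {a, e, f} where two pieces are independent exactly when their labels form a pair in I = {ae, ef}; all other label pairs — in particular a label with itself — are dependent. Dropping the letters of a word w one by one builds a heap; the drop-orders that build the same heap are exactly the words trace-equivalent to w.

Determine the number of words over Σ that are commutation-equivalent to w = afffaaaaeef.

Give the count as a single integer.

55

drop 0:a onto floor
drop 1:f onto {0:a}
drop 2:f onto {1:f}
drop 3:f onto {2:f}
drop 4:a onto {3:f}
drop 5:a onto {4:a}
drop 6:a onto {5:a}
drop 7:a onto {6:a}
drop 8:e onto floor
drop 9:e onto {8:e}
drop 10:f onto {7:a}
ground layer = {0:a, 8:e}
drop-orders for the pieces not yet dropped (sum over which currently-grounded one goes next):
  1 to go: {9} 1  {10} 1
  2 to go: {7,10} 1  {8,9} 1  {9,10} 2
  3 to go: {6,7,10} 1  {7,9,10} 3  {8,9,10} 3
  4 to go: {5,6,7,10} 1  {6,7,9,10} 4  {7,8,9,10} 6
  5 to go: {4,5,6,7,10} 1  {5,6,7,9,10} 5  {6,7,8,9,10} 10
  6 to go: {3,4,5,6,7,10} 1  {4,5,6,7,9,10} 6  {5,6,7,8,9,10} 15
  7 to go: {2,3,4,5,6,7,10} 1  {3,4,5,6,7,9,10} 7  {4,5,6,7,8,9,10} 21
  8 to go: {1,2,3,4,5,6,7,10} 1  {2,3,4,5,6,7,9,10} 8  {3,4,5,6,7,8,9,10} 28
  9 to go: {0,1,2,3,4,5,6,7,10} 1  {1,2,3,4,5,6,7,9,10} 9  {2,3,4,5,6,7,8,9,10} 36
  if 0:a drops first: 45 orders
  if 8:e drops first: 10 orders
heap linearizations: 55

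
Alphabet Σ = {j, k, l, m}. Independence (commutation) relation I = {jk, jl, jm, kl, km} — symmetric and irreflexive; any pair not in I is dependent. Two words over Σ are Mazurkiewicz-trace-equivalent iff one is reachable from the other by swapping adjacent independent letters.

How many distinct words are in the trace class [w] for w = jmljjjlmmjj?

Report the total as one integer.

462

0(j) covers ∅
1(m) covers ∅
2(l) covers 1:m
3(j) covers 0:j
4(j) covers 3:j
5(j) covers 4:j
6(l) covers 2:l
7(m) covers 6:l
8(m) covers 7:m
9(j) covers 5:j
10(j) covers 9:j
floor of heap: 0:j, 1:m
completions by unplaced set U, small U first (add the entries for U minus each lowest piece of U):
  |U|=1: {8}:1  {10}:1
  |U|=2: {7,8}:1  {8,10}:2  {9,10}:1
  |U|=3: {5,9,10}:1  {6,7,8}:1  {7,8,10}:3  {8,9,10}:3
  |U|=4: {2,6,7,8}:1  {4,5,9,10}:1  {5,8,9,10}:4  {6,7,8,10}:4  {7,8,9,10}:6
  |U|=5: {1,2,6,7,8}:1  {2,6,7,8,10}:5  {3,4,5,9,10}:1  {4,5,8,9,10}:5  {5,7,8,9,10}:10  {6,7,8,9,10}:10
  |U|=6: {0,3,4,5,9,10}:1  {1,2,6,7,8,10}:6  {2,6,7,8,9,10}:15  {3,4,5,8,9,10}:6  {4,5,7,8,9,10}:15  {5,6,7,8,9,10}:20
  |U|=7: {0,3,4,5,8,9,10}:7  {1,2,6,7,8,9,10}:21  {2,5,6,7,8,9,10}:35  {3,4,5,7,8,9,10}:21  {4,5,6,7,8,9,10}:35
  |U|=8: {0,3,4,5,7,8,9,10}:28  {1,2,5,6,7,8,9,10}:56  {2,4,5,6,7,8,9,10}:70  {3,4,5,6,7,8,9,10}:56
  |U|=9: {0,3,4,5,6,7,8,9,10}:84  {1,2,4,5,6,7,8,9,10}:126  {2,3,4,5,6,7,8,9,10}:126
  start at 0(j): 252
  start at 1(m): 210
sum over floor = 462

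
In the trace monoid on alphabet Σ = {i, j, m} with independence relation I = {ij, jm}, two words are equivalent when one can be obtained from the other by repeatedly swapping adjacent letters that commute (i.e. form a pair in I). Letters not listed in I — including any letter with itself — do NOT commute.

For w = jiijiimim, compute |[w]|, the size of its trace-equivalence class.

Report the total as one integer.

36

piece 0:j — minimal
piece 1:i — minimal
piece 2:i rests on {1:i}
piece 3:j rests on {0:j}
piece 4:i rests on {2:i}
piece 5:i rests on {4:i}
piece 6:m rests on {5:i}
piece 7:i rests on {6:m}
piece 8:m rests on {7:i}
minimal pieces: {0:j, 1:i}
ways to finish when only these pieces remain (= sum over removing one remaining piece with nothing left below it):
  1 left: {3}→1  {8}→1
  2 left: {0,3}→1  {3,8}→2  {7,8}→1
  3 left: {0,3,8}→3  {3,7,8}→3  {6,7,8}→1
  4 left: {0,3,7,8}→6  {3,6,7,8}→4  {5,6,7,8}→1
  5 left: {0,3,6,7,8}→10  {3,5,6,7,8}→5  {4,5,6,7,8}→1
  6 left: {0,3,5,6,7,8}→15  {2,4,5,6,7,8}→1  {3,4,5,6,7,8}→6
  7 left: {0,3,4,5,6,7,8}→21  {1,2,4,5,6,7,8}→1  {2,3,4,5,6,7,8}→7
  placing 0:j first → 8 extensions
  placing 1:i first → 28 extensions
total linear extensions = 36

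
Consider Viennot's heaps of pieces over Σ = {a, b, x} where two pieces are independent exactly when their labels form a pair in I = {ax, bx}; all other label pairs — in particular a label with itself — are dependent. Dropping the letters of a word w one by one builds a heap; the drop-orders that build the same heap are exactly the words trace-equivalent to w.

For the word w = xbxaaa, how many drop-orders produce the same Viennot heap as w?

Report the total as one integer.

15

0(x) covers ∅
1(b) covers ∅
2(x) covers 0:x
3(a) covers 1:b
4(a) covers 3:a
5(a) covers 4:a
floor of heap: 0:x, 1:b
completions by unplaced set U, small U first (add the entries for U minus each lowest piece of U):
  |U|=1: {2}:1  {5}:1
  |U|=2: {0,2}:1  {2,5}:2  {4,5}:1
  |U|=3: {0,2,5}:3  {2,4,5}:3  {3,4,5}:1
  |U|=4: {0,2,4,5}:6  {1,3,4,5}:1  {2,3,4,5}:4
  start at 0(x): 5
  start at 1(b): 10
sum over floor = 15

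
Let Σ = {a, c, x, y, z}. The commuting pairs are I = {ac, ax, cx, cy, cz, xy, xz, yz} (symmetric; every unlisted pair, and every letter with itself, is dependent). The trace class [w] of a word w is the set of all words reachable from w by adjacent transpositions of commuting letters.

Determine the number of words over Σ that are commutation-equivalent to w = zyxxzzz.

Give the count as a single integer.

#0=z has no predecessor
#1=y has no predecessor
#2=x has no predecessor
#3=x depends on [2:x]
#4=z depends on [0:z]
#5=z depends on [4:z]
#6=z depends on [5:z]
sources: [0:z, 1:y, 2:x]
N(rest) = Σ N(rest − s) over sources s of rest; N(one piece) = 1:
  size 1 → [1]=1  [3]=1  [6]=1
  size 2 → [1,3]=2  [1,6]=2  [2,3]=1  [3,6]=2  [5,6]=1
  size 3 → [1,2,3]=3  [1,3,6]=6  [1,5,6]=3  [2,3,6]=3  [3,5,6]=3  [4,5,6]=1
  size 4 → [0,4,5,6]=1  [1,2,3,6]=12  [1,3,5,6]=12  [1,4,5,6]=4  [2,3,5,6]=6  [3,4,5,6]=4
  size 5 → [0,1,4,5,6]=5  [0,3,4,5,6]=5  [1,2,3,5,6]=30  [1,3,4,5,6]=20  [2,3,4,5,6]=10
  first=0(z) contributes 60
  first=1(y) contributes 15
  first=2(x) contributes 30
|[w]| = 105

105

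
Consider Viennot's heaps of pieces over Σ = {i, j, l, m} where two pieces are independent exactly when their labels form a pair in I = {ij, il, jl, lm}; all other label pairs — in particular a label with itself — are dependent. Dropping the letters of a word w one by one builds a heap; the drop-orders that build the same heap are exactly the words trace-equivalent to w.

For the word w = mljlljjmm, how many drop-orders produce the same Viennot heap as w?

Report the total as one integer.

84

#0=m has no predecessor
#1=l has no predecessor
#2=j depends on [0:m]
#3=l depends on [1:l]
#4=l depends on [3:l]
#5=j depends on [2:j]
#6=j depends on [5:j]
#7=m depends on [6:j]
#8=m depends on [7:m]
sources: [0:m, 1:l]
N(rest) = Σ N(rest − s) over sources s of rest; N(one piece) = 1:
  size 1 → [4]=1  [8]=1
  size 2 → [3,4]=1  [4,8]=2  [7,8]=1
  size 3 → [1,3,4]=1  [3,4,8]=3  [4,7,8]=3  [6,7,8]=1
  size 4 → [1,3,4,8]=4  [3,4,7,8]=6  [4,6,7,8]=4  [5,6,7,8]=1
  size 5 → [1,3,4,7,8]=10  [2,5,6,7,8]=1  [3,4,6,7,8]=10  [4,5,6,7,8]=5
  size 6 → [0,2,5,6,7,8]=1  [1,3,4,6,7,8]=20  [2,4,5,6,7,8]=6  [3,4,5,6,7,8]=15
  size 7 → [0,2,4,5,6,7,8]=7  [1,3,4,5,6,7,8]=35  [2,3,4,5,6,7,8]=21
  first=0(m) contributes 56
  first=1(l) contributes 28
|[w]| = 84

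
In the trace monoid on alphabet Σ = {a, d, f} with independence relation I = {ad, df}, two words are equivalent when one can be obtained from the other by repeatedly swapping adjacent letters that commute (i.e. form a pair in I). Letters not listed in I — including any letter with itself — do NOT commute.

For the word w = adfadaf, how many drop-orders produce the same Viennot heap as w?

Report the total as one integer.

21

0(a) covers ∅
1(d) covers ∅
2(f) covers 0:a
3(a) covers 2:f
4(d) covers 1:d
5(a) covers 3:a
6(f) covers 5:a
floor of heap: 0:a, 1:d
completions by unplaced set U, small U first (add the entries for U minus each lowest piece of U):
  |U|=1: {4}:1  {6}:1
  |U|=2: {1,4}:1  {4,6}:2  {5,6}:1
  |U|=3: {1,4,6}:3  {3,5,6}:1  {4,5,6}:3
  |U|=4: {1,4,5,6}:6  {2,3,5,6}:1  {3,4,5,6}:4
  |U|=5: {0,2,3,5,6}:1  {1,3,4,5,6}:10  {2,3,4,5,6}:5
  start at 0(a): 15
  start at 1(d): 6
sum over floor = 21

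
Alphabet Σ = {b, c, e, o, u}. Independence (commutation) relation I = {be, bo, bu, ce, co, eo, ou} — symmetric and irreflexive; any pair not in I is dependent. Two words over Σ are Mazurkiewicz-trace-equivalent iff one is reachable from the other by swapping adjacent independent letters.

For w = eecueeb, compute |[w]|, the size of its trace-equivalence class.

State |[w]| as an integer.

15

0(e) covers ∅
1(e) covers 0:e
2(c) covers ∅
3(u) covers 1:e, 2:c
4(e) covers 3:u
5(e) covers 4:e
6(b) covers 2:c
floor of heap: 0:e, 2:c
completions by unplaced set U, small U first (add the entries for U minus each lowest piece of U):
  |U|=1: {5}:1  {6}:1
  |U|=2: {4,5}:1  {5,6}:2
  |U|=3: {3,4,5}:1  {4,5,6}:3
  |U|=4: {1,3,4,5}:1  {3,4,5,6}:4
  |U|=5: {0,1,3,4,5}:1  {1,3,4,5,6}:5  {2,3,4,5,6}:4
  start at 0(e): 9
  start at 2(c): 6
sum over floor = 15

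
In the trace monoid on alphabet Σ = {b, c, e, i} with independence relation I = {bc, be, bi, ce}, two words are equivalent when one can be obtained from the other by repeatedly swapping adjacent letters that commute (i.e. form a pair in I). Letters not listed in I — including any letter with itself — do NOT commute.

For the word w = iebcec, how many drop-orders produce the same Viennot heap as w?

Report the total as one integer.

36

#0=i has no predecessor
#1=e depends on [0:i]
#2=b has no predecessor
#3=c depends on [0:i]
#4=e depends on [1:e]
#5=c depends on [3:c]
sources: [0:i, 2:b]
N(rest) = Σ N(rest − s) over sources s of rest; N(one piece) = 1:
  size 1 → [2]=1  [4]=1  [5]=1
  size 2 → [1,4]=1  [2,4]=2  [2,5]=2  [3,5]=1  [4,5]=2
  size 3 → [1,2,4]=3  [1,4,5]=3  [2,3,5]=3  [2,4,5]=6  [3,4,5]=3
  size 4 → [1,2,4,5]=12  [1,3,4,5]=6  [2,3,4,5]=12
  first=0(i) contributes 30
  first=2(b) contributes 6
|[w]| = 36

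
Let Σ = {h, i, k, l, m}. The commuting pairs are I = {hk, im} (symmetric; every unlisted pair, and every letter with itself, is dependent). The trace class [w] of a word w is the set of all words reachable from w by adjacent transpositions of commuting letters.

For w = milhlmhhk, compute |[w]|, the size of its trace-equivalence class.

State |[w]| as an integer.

drop 0:m onto floor
drop 1:i onto floor
drop 2:l onto {0:m, 1:i}
drop 3:h onto {2:l}
drop 4:l onto {3:h}
drop 5:m onto {4:l}
drop 6:h onto {5:m}
drop 7:h onto {6:h}
drop 8:k onto {5:m}
ground layer = {0:m, 1:i}
drop-orders for the pieces not yet dropped (sum over which currently-grounded one goes next):
  1 to go: {7} 1  {8} 1
  2 to go: {6,7} 1  {7,8} 2
  3 to go: {6,7,8} 3
  4 to go: {5,6,7,8} 3
  5 to go: {4,5,6,7,8} 3
  6 to go: {3,4,5,6,7,8} 3
  7 to go: {2,3,4,5,6,7,8} 3
  if 0:m drops first: 3 orders
  if 1:i drops first: 3 orders
heap linearizations: 6

6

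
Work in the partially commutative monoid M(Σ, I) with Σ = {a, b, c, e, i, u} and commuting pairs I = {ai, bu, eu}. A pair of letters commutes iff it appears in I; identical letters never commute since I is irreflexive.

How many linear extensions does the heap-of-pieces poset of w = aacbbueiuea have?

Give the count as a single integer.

8

drop 0:a onto floor
drop 1:a onto {0:a}
drop 2:c onto {1:a}
drop 3:b onto {2:c}
drop 4:b onto {3:b}
drop 5:u onto {2:c}
drop 6:e onto {4:b}
drop 7:i onto {5:u, 6:e}
drop 8:u onto {7:i}
drop 9:e onto {7:i}
drop 10:a onto {8:u, 9:e}
ground layer = {0:a}
drop-orders for the pieces not yet dropped (sum over which currently-grounded one goes next):
  1 to go: {10} 1
  2 to go: {8,10} 1  {9,10} 1
  3 to go: {8,9,10} 2
  4 to go: {7,8,9,10} 2
  5 to go: {5,7,8,9,10} 2  {6,7,8,9,10} 2
  6 to go: {4,6,7,8,9,10} 2  {5,6,7,8,9,10} 4
  7 to go: {3,4,6,7,8,9,10} 2  {4,5,6,7,8,9,10} 6
  8 to go: {3,4,5,6,7,8,9,10} 8
  9 to go: {2,3,4,5,6,7,8,9,10} 8
  if 0:a drops first: 8 orders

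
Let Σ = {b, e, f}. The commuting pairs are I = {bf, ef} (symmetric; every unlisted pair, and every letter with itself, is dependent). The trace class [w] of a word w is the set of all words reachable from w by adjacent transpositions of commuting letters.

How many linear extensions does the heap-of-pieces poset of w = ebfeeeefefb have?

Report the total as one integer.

drop 0:e onto floor
drop 1:b onto {0:e}
drop 2:f onto floor
drop 3:e onto {1:b}
drop 4:e onto {3:e}
drop 5:e onto {4:e}
drop 6:e onto {5:e}
drop 7:f onto {2:f}
drop 8:e onto {6:e}
drop 9:f onto {7:f}
drop 10:b onto {8:e}
ground layer = {0:e, 2:f}
drop-orders for the pieces not yet dropped (sum over which currently-grounded one goes next):
  1 to go: {9} 1  {10} 1
  2 to go: {7,9} 1  {8,10} 1  {9,10} 2
  3 to go: {2,7,9} 1  {6,8,10} 1  {7,9,10} 3  {8,9,10} 3
  4 to go: {2,7,9,10} 4  {5,6,8,10} 1  {6,8,9,10} 4  {7,8,9,10} 6
  5 to go: {2,7,8,9,10} 10  {4,5,6,8,10} 1  {5,6,8,9,10} 5  {6,7,8,9,10} 10
  6 to go: {2,6,7,8,9,10} 20  {3,4,5,6,8,10} 1  {4,5,6,8,9,10} 6  {5,6,7,8,9,10} 15
  7 to go: {1,3,4,5,6,8,10} 1  {2,5,6,7,8,9,10} 35  {3,4,5,6,8,9,10} 7  {4,5,6,7,8,9,10} 21
  8 to go: {0,1,3,4,5,6,8,10} 1  {1,3,4,5,6,8,9,10} 8  {2,4,5,6,7,8,9,10} 56  {3,4,5,6,7,8,9,10} 28
  9 to go: {0,1,3,4,5,6,8,9,10} 9  {1,3,4,5,6,7,8,9,10} 36  {2,3,4,5,6,7,8,9,10} 84
  if 0:e drops first: 120 orders
  if 2:f drops first: 45 orders
heap linearizations: 165

165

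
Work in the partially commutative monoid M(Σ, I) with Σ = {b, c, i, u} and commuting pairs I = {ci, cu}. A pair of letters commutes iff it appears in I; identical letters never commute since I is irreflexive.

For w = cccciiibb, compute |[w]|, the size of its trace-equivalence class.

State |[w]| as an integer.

piece 0:c — minimal
piece 1:c rests on {0:c}
piece 2:c rests on {1:c}
piece 3:c rests on {2:c}
piece 4:i — minimal
piece 5:i rests on {4:i}
piece 6:i rests on {5:i}
piece 7:b rests on {3:c, 6:i}
piece 8:b rests on {7:b}
minimal pieces: {0:c, 4:i}
ways to finish when only these pieces remain (= sum over removing one remaining piece with nothing left below it):
  1 left: {8}→1
  2 left: {7,8}→1
  3 left: {3,7,8}→1  {6,7,8}→1
  4 left: {2,3,7,8}→1  {3,6,7,8}→2  {5,6,7,8}→1
  5 left: {1,2,3,7,8}→1  {2,3,6,7,8}→3  {3,5,6,7,8}→3  {4,5,6,7,8}→1
  6 left: {0,1,2,3,7,8}→1  {1,2,3,6,7,8}→4  {2,3,5,6,7,8}→6  {3,4,5,6,7,8}→4
  7 left: {0,1,2,3,6,7,8}→5  {1,2,3,5,6,7,8}→10  {2,3,4,5,6,7,8}→10
  placing 0:c first → 20 extensions
  placing 4:i first → 15 extensions
total linear extensions = 35

35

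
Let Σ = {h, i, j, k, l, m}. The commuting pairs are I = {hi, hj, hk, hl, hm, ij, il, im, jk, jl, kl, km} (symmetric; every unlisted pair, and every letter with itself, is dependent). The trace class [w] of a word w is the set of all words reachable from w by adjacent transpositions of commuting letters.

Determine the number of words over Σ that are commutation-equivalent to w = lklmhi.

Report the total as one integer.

60

0(l) covers ∅
1(k) covers ∅
2(l) covers 0:l
3(m) covers 2:l
4(h) covers ∅
5(i) covers 1:k
floor of heap: 0:l, 1:k, 4:h
completions by unplaced set U, small U first (add the entries for U minus each lowest piece of U):
  |U|=1: {3}:1  {4}:1  {5}:1
  |U|=2: {1,5}:1  {2,3}:1  {3,4}:2  {3,5}:2  {4,5}:2
  |U|=3: {0,2,3}:1  {1,3,5}:3  {1,4,5}:3  {2,3,4}:3  {2,3,5}:3  {3,4,5}:6
  |U|=4: {0,2,3,4}:4  {0,2,3,5}:4  {1,2,3,5}:6  {1,3,4,5}:12  {2,3,4,5}:12
  start at 0(l): 30
  start at 1(k): 20
  start at 4(h): 10
sum over floor = 60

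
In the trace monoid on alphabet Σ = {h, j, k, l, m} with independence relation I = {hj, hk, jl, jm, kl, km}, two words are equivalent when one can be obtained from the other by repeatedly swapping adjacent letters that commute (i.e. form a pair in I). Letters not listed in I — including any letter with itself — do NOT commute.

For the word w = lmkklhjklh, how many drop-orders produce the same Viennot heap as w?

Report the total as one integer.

210

drop 0:l onto floor
drop 1:m onto {0:l}
drop 2:k onto floor
drop 3:k onto {2:k}
drop 4:l onto {1:m}
drop 5:h onto {4:l}
drop 6:j onto {3:k}
drop 7:k onto {6:j}
drop 8:l onto {5:h}
drop 9:h onto {8:l}
ground layer = {0:l, 2:k}
drop-orders for the pieces not yet dropped (sum over which currently-grounded one goes next):
  1 to go: {7} 1  {9} 1
  2 to go: {6,7} 1  {7,9} 2  {8,9} 1
  3 to go: {3,6,7} 1  {5,8,9} 1  {6,7,9} 3  {7,8,9} 3
  4 to go: {2,3,6,7} 1  {3,6,7,9} 4  {4,5,8,9} 1  {5,7,8,9} 4  {6,7,8,9} 6
  5 to go: {1,4,5,8,9} 1  {2,3,6,7,9} 5  {3,6,7,8,9} 10  {4,5,7,8,9} 5  {5,6,7,8,9} 10
  6 to go: {0,1,4,5,8,9} 1  {1,4,5,7,8,9} 6  {2,3,6,7,8,9} 15  {3,5,6,7,8,9} 20  {4,5,6,7,8,9} 15
  7 to go: {0,1,4,5,7,8,9} 7  {1,4,5,6,7,8,9} 21  {2,3,5,6,7,8,9} 35  {3,4,5,6,7,8,9} 35
  8 to go: {0,1,4,5,6,7,8,9} 28  {1,3,4,5,6,7,8,9} 56  {2,3,4,5,6,7,8,9} 70
  if 0:l drops first: 126 orders
  if 2:k drops first: 84 orders
heap linearizations: 210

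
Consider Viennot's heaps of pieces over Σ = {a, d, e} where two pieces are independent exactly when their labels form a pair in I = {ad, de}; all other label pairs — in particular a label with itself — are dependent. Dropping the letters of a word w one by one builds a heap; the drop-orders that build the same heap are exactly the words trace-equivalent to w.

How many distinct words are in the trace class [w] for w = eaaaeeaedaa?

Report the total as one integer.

piece 0:e — minimal
piece 1:a rests on {0:e}
piece 2:a rests on {1:a}
piece 3:a rests on {2:a}
piece 4:e rests on {3:a}
piece 5:e rests on {4:e}
piece 6:a rests on {5:e}
piece 7:e rests on {6:a}
piece 8:d — minimal
piece 9:a rests on {7:e}
piece 10:a rests on {9:a}
minimal pieces: {0:e, 8:d}
ways to finish when only these pieces remain (= sum over removing one remaining piece with nothing left below it):
  1 left: {8}→1  {10}→1
  2 left: {8,10}→2  {9,10}→1
  3 left: {7,9,10}→1  {8,9,10}→3
  4 left: {6,7,9,10}→1  {7,8,9,10}→4
  5 left: {5,6,7,9,10}→1  {6,7,8,9,10}→5
  6 left: {4,5,6,7,9,10}→1  {5,6,7,8,9,10}→6
  7 left: {3,4,5,6,7,9,10}→1  {4,5,6,7,8,9,10}→7
  8 left: {2,3,4,5,6,7,9,10}→1  {3,4,5,6,7,8,9,10}→8
  9 left: {1,2,3,4,5,6,7,9,10}→1  {2,3,4,5,6,7,8,9,10}→9
  placing 0:e first → 10 extensions
  placing 8:d first → 1 extensions
total linear extensions = 11

11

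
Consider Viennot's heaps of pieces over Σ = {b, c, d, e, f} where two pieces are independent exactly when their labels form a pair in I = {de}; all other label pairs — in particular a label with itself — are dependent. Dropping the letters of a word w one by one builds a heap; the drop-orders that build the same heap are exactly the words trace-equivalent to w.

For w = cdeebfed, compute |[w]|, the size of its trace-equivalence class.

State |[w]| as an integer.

piece 0:c — minimal
piece 1:d rests on {0:c}
piece 2:e rests on {0:c}
piece 3:e rests on {2:e}
piece 4:b rests on {1:d, 3:e}
piece 5:f rests on {4:b}
piece 6:e rests on {5:f}
piece 7:d rests on {5:f}
minimal pieces: {0:c}
ways to finish when only these pieces remain (= sum over removing one remaining piece with nothing left below it):
  1 left: {6}→1  {7}→1
  2 left: {6,7}→2
  3 left: {5,6,7}→2
  4 left: {4,5,6,7}→2
  5 left: {1,4,5,6,7}→2  {3,4,5,6,7}→2
  6 left: {1,3,4,5,6,7}→4  {2,3,4,5,6,7}→2
  placing 0:c first → 6 extensions

6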